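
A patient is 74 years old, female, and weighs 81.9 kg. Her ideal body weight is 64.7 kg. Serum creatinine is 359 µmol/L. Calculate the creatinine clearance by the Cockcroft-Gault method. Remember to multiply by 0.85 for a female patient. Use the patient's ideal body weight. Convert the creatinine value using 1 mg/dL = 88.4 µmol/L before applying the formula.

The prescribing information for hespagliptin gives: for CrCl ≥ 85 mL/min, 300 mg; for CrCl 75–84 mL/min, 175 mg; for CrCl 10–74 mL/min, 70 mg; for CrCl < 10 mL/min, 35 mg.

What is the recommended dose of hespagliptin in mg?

SCr = 359 / 88.4 = 4.061 mg/dL
CrCl = (140 − 74) × 64.7 / (72 × 4.061) × 0.85 = 4270.2 / 292.39 × 0.85 ≈ 12.4 mL/min
CrCl ≈ 12 mL/min → bracket 10–74 mL/min.
Dose for this bracket: 70 mg.

70 mg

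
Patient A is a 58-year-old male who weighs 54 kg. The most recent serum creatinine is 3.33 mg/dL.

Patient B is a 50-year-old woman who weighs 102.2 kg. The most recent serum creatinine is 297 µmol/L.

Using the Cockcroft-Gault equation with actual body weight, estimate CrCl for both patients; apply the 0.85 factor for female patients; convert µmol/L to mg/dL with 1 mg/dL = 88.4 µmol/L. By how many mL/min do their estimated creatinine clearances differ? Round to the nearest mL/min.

14 mL/min

Patient A: CrCl = (140 − 58) × 54 / (72 × 3.33) = 4428.0 / 239.76 ≈ 18.5 mL/min
Patient B: SCr = 297 / 88.4 = 3.36 mg/dL
Patient B: CrCl = (140 − 50) × 102.2 / (72 × 3.36) × 0.85 = 9198.0 / 241.92 × 0.85 ≈ 32.3 mL/min
|18.5 − 32.3| = 13.8 mL/min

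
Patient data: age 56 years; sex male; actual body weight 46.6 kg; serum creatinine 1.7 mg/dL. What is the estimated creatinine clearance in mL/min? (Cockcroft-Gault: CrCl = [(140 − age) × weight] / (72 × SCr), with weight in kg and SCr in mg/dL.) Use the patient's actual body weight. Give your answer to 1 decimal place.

CrCl = (140 − 56) × 46.6 / (72 × 1.7) = 3914.4 / 122.40 ≈ 32.0 mL/min

32.0 mL/min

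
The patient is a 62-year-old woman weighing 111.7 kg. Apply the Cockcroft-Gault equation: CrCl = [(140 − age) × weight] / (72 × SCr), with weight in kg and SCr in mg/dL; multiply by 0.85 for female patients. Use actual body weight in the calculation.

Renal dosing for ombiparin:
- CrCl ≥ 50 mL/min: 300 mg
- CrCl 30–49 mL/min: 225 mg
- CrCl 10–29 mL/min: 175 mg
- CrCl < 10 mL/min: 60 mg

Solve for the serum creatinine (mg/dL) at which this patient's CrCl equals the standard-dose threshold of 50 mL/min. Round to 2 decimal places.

Standard dose requires CrCl ≥ 50 mL/min.
Set (140 − 62) × 111.7 × 0.85 / (72 × SCr) = 50
SCr = (140 − 62) × 111.7 × 0.85 / (72 × 50) = 2.057 mg/dL

2.06 mg/dL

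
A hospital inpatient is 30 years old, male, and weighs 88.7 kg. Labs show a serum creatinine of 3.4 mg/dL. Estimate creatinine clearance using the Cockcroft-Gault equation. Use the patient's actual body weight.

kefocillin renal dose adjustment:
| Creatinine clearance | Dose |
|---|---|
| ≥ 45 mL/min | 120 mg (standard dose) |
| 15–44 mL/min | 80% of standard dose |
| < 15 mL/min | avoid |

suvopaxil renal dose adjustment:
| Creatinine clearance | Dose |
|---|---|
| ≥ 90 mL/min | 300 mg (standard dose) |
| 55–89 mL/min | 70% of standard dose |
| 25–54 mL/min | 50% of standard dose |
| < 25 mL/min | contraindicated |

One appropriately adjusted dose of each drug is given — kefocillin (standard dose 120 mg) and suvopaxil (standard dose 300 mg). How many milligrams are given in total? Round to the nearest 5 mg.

CrCl = (140 − 30) × 88.7 / (72 × 3.4) = 9757.0 / 244.80 ≈ 39.9 mL/min
CrCl ≈ 40 mL/min.
kefocillin: 15–44 mL/min → 80% of 120 mg = 96 mg.
suvopaxil: 25–54 mL/min → 50% of 300 mg = 150 mg.
Total = 96 + 150 = 246 mg.

245 mg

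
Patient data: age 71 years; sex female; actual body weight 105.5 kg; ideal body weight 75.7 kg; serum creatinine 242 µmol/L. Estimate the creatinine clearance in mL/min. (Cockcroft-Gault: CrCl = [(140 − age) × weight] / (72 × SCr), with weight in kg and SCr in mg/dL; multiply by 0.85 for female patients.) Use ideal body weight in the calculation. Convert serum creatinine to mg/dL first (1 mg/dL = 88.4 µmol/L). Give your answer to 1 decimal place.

SCr = 242 / 88.4 = 2.738 mg/dL
CrCl = (140 − 71) × 75.7 / (72 × 2.738) × 0.85 = 5223.3 / 197.14 × 0.85 ≈ 22.5 mL/min

22.5 mL/min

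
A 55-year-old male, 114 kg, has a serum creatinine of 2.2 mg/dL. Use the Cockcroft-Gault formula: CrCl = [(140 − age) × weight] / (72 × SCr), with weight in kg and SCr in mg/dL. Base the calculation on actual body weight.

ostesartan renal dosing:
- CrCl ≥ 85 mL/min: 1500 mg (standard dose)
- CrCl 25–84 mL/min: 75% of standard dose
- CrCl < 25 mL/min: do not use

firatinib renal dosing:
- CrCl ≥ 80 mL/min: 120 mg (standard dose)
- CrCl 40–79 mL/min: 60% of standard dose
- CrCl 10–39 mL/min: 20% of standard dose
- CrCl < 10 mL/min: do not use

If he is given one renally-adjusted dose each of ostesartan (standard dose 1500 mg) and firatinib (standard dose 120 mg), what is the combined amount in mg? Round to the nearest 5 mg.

CrCl = (140 − 55) × 114 / (72 × 2.2) = 9690.0 / 158.40 ≈ 61.2 mL/min
CrCl ≈ 61 mL/min.
ostesartan: 25–84 mL/min → 75% of 1500 mg = 1125 mg.
firatinib: 40–79 mL/min → 60% of 120 mg = 72 mg.
Total = 1125 + 72 = 1197 mg.

1195 mg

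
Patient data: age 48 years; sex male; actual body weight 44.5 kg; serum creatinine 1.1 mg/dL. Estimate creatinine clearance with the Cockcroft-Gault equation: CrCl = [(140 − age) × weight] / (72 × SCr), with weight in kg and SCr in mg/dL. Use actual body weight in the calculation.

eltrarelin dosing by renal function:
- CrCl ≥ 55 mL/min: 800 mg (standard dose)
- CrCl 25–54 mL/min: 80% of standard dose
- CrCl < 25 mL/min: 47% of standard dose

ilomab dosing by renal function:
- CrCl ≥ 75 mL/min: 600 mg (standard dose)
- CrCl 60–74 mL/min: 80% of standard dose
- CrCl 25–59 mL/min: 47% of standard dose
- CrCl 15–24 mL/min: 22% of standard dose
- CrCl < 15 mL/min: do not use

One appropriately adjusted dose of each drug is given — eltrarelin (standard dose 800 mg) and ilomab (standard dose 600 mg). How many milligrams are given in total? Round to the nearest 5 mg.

CrCl = (140 − 48) × 44.5 / (72 × 1.1) = 4094.0 / 79.20 ≈ 51.7 mL/min
CrCl ≈ 52 mL/min.
eltrarelin: 25–54 mL/min → 80% of 800 mg = 640 mg.
ilomab: 25–59 mL/min → 47% of 600 mg = 282 mg.
Total = 640 + 282 = 922 mg.

920 mg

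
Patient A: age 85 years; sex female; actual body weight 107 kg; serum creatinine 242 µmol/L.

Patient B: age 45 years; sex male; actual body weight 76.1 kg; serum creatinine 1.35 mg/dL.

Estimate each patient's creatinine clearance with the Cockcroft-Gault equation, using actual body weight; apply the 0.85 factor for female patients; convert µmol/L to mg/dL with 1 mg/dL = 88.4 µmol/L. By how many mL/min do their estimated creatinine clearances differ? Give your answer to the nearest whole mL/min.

49 mL/min

Patient A: SCr = 242 / 88.4 = 2.738 mg/dL
Patient A: CrCl = (140 − 85) × 107 / (72 × 2.738) × 0.85 = 5885.0 / 197.14 × 0.85 ≈ 25.4 mL/min
Patient B: CrCl = (140 − 45) × 76.1 / (72 × 1.35) = 7229.5 / 97.20 ≈ 74.4 mL/min
|25.4 − 74.4| = 49.0 mL/min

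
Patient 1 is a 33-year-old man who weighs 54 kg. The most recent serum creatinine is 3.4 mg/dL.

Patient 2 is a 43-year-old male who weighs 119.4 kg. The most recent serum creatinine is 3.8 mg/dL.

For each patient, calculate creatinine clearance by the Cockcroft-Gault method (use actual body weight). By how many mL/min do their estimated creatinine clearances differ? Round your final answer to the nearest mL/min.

19 mL/min

Patient 1: CrCl = (140 − 33) × 54 / (72 × 3.4) = 5778.0 / 244.80 ≈ 23.6 mL/min
Patient 2: CrCl = (140 − 43) × 119.4 / (72 × 3.8) = 11581.8 / 273.60 ≈ 42.3 mL/min
|23.6 − 42.3| = 18.7 mL/min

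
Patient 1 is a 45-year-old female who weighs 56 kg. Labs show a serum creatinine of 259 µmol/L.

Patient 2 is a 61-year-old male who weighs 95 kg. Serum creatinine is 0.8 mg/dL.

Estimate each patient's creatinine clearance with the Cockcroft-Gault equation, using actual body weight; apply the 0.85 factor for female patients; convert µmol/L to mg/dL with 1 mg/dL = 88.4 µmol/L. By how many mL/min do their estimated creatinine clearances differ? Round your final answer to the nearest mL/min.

109 mL/min

Patient 1: SCr = 259 / 88.4 = 2.93 mg/dL
Patient 1: CrCl = (140 − 45) × 56 / (72 × 2.93) × 0.85 = 5320.0 / 210.96 × 0.85 ≈ 21.4 mL/min
Patient 2: CrCl = (140 − 61) × 95 / (72 × 0.8) = 7505.0 / 57.60 ≈ 130.3 mL/min
|21.4 − 130.3| = 108.9 mL/min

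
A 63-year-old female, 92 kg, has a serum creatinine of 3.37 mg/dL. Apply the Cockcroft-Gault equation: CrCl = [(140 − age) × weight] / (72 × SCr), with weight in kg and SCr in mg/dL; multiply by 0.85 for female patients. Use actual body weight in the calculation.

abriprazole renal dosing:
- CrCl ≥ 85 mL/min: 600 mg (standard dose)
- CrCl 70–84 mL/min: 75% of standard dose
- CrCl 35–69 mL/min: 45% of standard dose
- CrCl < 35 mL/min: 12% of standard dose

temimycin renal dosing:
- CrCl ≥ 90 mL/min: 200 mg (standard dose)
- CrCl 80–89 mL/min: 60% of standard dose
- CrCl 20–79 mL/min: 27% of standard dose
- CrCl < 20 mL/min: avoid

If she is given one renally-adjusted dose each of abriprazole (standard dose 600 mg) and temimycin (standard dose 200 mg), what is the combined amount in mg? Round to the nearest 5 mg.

125 mg

CrCl = (140 − 63) × 92 / (72 × 3.37) × 0.85 = 7084.0 / 242.64 × 0.85 ≈ 24.8 mL/min
CrCl ≈ 25 mL/min.
abriprazole: < 35 mL/min → 12% of 600 mg = 72 mg.
temimycin: 20–79 mL/min → 27% of 200 mg = 54 mg.
Total = 72 + 54 = 126 mg.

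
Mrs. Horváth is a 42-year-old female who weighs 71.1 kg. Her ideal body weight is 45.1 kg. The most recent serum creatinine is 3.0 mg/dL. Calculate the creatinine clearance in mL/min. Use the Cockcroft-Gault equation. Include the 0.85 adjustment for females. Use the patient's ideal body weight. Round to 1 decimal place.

CrCl = (140 − 42) × 45.1 / (72 × 3) × 0.85 = 4419.8 / 216.00 × 0.85 ≈ 17.4 mL/min

17.4 mL/min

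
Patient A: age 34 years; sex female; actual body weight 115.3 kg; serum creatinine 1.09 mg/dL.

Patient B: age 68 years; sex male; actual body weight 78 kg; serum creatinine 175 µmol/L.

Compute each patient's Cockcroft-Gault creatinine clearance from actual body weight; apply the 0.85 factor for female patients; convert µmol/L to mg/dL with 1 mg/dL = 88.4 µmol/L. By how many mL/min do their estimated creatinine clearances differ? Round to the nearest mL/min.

93 mL/min

Patient A: CrCl = (140 − 34) × 115.3 / (72 × 1.09) × 0.85 = 12221.8 / 78.48 × 0.85 ≈ 132.4 mL/min
Patient B: SCr = 175 / 88.4 = 1.98 mg/dL
Patient B: CrCl = (140 − 68) × 78 / (72 × 1.98) = 5616.0 / 142.56 ≈ 39.4 mL/min
|132.4 − 39.4| = 93.0 mL/min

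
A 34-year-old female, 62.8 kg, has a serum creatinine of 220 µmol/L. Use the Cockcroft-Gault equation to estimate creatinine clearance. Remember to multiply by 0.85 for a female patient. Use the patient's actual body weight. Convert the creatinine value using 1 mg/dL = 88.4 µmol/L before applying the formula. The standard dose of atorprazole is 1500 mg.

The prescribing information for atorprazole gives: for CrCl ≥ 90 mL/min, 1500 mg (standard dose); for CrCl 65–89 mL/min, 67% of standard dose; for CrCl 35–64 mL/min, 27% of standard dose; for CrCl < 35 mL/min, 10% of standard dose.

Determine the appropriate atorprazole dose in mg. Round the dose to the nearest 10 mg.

SCr = 220 / 88.4 = 2.489 mg/dL
CrCl = (140 − 34) × 62.8 / (72 × 2.489) × 0.85 = 6656.8 / 179.21 × 0.85 ≈ 31.6 mL/min
CrCl ≈ 32 mL/min → bracket < 35 mL/min.
10% of 1500 mg = 150 mg

150 mg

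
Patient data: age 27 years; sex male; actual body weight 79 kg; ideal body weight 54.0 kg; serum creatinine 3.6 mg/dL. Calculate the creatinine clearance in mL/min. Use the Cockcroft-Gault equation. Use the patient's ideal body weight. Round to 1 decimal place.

23.5 mL/min

CrCl = (140 − 27) × 54 / (72 × 3.6) = 6102.0 / 259.20 ≈ 23.5 mL/min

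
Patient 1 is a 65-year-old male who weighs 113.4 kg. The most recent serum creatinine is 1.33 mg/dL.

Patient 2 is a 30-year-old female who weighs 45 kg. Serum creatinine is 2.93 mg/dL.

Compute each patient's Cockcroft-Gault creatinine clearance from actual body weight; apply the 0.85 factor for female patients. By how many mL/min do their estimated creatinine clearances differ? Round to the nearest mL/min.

69 mL/min

Patient 1: CrCl = (140 − 65) × 113.4 / (72 × 1.33) = 8505.0 / 95.76 ≈ 88.8 mL/min
Patient 2: CrCl = (140 − 30) × 45 / (72 × 2.93) × 0.85 = 4950.0 / 210.96 × 0.85 ≈ 19.9 mL/min
|88.8 − 19.9| = 68.9 mL/min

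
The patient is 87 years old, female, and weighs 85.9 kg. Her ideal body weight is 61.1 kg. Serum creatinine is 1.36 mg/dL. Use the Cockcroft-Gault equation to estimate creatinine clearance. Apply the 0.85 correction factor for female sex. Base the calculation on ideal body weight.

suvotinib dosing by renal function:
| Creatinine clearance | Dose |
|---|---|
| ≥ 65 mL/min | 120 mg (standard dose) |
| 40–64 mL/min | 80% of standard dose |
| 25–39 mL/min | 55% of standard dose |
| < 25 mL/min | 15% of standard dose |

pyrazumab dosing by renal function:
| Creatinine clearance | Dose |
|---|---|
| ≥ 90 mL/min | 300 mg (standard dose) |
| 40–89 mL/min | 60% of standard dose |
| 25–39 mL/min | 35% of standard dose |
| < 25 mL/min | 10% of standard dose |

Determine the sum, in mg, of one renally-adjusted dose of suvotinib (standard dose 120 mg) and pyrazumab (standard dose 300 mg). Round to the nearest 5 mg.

CrCl = (140 − 87) × 61.1 / (72 × 1.36) × 0.85 = 3238.3 / 97.92 × 0.85 ≈ 28.1 mL/min
CrCl ≈ 28 mL/min.
suvotinib: 25–39 mL/min → 55% of 120 mg = 66 mg.
pyrazumab: 25–39 mL/min → 35% of 300 mg = 105 mg.
Total = 66 + 105 = 171 mg.

170 mg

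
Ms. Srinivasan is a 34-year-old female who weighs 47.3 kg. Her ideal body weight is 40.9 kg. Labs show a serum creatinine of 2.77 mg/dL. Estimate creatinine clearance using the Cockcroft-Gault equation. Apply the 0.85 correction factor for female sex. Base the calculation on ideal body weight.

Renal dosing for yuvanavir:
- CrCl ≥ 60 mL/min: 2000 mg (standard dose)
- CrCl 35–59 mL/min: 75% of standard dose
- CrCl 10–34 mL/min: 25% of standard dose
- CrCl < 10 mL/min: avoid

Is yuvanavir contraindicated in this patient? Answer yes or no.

CrCl = (140 − 34) × 40.9 / (72 × 2.77) × 0.85 = 4335.4 / 199.44 × 0.85 ≈ 18.5 mL/min
CrCl ≈ 18 mL/min, which is ≥ 10 mL/min.

no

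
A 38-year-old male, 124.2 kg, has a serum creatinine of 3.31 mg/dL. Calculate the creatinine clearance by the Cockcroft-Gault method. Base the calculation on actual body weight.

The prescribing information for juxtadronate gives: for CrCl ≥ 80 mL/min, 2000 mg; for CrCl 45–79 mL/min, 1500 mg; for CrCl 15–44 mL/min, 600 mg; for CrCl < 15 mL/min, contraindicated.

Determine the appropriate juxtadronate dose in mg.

CrCl = (140 − 38) × 124.2 / (72 × 3.31) = 12668.4 / 238.32 ≈ 53.2 mL/min
CrCl ≈ 53 mL/min → bracket 45–79 mL/min.
Dose for this bracket: 1500 mg.

1500 mg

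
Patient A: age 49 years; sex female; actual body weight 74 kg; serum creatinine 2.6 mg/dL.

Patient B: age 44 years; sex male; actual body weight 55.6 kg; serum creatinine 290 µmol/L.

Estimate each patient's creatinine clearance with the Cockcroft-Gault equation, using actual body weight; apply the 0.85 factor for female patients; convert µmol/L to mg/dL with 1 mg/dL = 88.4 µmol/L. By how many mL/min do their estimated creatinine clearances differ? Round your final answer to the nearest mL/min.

8 mL/min

Patient A: CrCl = (140 − 49) × 74 / (72 × 2.6) × 0.85 = 6734.0 / 187.20 × 0.85 ≈ 30.6 mL/min
Patient B: SCr = 290 / 88.4 = 3.281 mg/dL
Patient B: CrCl = (140 − 44) × 55.6 / (72 × 3.281) = 5337.6 / 236.23 ≈ 22.6 mL/min
|30.6 − 22.6| = 8.0 mL/min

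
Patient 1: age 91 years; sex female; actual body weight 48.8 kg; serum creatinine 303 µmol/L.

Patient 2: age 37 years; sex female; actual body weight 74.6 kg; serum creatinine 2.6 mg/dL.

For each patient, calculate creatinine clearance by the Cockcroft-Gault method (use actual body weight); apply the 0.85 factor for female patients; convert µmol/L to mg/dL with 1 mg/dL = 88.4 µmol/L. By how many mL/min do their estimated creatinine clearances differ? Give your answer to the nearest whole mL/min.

Patient 1: SCr = 303 / 88.4 = 3.428 mg/dL
Patient 1: CrCl = (140 − 91) × 48.8 / (72 × 3.428) × 0.85 = 2391.2 / 246.82 × 0.85 ≈ 8.2 mL/min
Patient 2: CrCl = (140 − 37) × 74.6 / (72 × 2.6) × 0.85 = 7683.8 / 187.20 × 0.85 ≈ 34.9 mL/min
|8.2 − 34.9| = 26.7 mL/min

27 mL/min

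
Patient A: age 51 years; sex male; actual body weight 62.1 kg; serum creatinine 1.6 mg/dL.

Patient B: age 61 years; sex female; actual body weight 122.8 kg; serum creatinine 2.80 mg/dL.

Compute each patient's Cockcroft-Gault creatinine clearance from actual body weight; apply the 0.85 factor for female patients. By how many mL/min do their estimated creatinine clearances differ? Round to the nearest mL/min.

Patient A: CrCl = (140 − 51) × 62.1 / (72 × 1.6) = 5526.9 / 115.20 ≈ 48.0 mL/min
Patient B: CrCl = (140 − 61) × 122.8 / (72 × 2.8) × 0.85 = 9701.2 / 201.60 × 0.85 ≈ 40.9 mL/min
|48.0 − 40.9| = 7.1 mL/min

7 mL/min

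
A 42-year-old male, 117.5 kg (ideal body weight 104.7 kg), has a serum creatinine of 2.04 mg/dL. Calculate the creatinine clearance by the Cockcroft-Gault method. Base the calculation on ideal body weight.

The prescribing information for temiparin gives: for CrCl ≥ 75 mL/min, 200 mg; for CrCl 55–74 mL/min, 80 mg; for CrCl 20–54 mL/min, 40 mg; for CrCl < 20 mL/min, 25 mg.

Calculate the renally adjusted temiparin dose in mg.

80 mg

CrCl = (140 − 42) × 104.7 / (72 × 2.04) = 10260.6 / 146.88 ≈ 69.9 mL/min
CrCl ≈ 70 mL/min → bracket 55–74 mL/min.
Dose for this bracket: 80 mg.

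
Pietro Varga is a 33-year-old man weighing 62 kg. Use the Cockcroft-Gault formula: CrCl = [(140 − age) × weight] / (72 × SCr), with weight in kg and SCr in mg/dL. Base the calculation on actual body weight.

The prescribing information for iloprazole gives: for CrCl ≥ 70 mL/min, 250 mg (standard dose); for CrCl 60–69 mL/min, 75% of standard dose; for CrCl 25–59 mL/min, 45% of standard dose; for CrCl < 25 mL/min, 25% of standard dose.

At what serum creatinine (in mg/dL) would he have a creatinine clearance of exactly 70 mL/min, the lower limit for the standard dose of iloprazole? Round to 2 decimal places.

1.32 mg/dL

Standard dose requires CrCl ≥ 70 mL/min.
Set (140 − 33) × 62 / (72 × SCr) = 70
SCr = (140 − 33) × 62 / (72 × 70) = 1.316 mg/dL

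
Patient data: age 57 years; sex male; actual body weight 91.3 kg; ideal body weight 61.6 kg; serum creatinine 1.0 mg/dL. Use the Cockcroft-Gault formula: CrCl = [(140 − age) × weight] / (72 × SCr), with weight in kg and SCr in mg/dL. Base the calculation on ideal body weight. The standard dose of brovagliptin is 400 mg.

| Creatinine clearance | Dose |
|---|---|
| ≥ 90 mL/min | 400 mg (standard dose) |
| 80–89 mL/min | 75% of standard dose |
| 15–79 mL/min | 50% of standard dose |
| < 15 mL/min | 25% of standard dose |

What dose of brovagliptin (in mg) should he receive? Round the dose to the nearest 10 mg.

200 mg

CrCl = (140 − 57) × 61.6 / (72 × 1) = 5112.8 / 72.00 ≈ 71.0 mL/min
CrCl ≈ 71 mL/min → bracket 15–79 mL/min.
50% of 400 mg = 200 mg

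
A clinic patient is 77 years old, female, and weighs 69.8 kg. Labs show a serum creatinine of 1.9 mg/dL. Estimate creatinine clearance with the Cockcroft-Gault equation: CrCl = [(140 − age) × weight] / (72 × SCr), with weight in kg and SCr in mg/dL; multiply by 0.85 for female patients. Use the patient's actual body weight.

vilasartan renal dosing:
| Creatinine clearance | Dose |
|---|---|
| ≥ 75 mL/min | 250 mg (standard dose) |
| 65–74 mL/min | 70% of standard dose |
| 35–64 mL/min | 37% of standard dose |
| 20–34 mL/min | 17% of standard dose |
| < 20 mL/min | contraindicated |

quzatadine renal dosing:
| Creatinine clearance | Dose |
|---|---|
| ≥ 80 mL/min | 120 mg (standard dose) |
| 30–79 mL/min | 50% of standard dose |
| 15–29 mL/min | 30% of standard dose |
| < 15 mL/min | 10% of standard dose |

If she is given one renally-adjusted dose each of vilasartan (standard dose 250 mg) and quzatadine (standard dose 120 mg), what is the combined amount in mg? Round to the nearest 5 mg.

CrCl = (140 − 77) × 69.8 / (72 × 1.9) × 0.85 = 4397.4 / 136.80 × 0.85 ≈ 27.3 mL/min
CrCl ≈ 27 mL/min.
vilasartan: 20–34 mL/min → 17% of 250 mg = 42.5 mg.
quzatadine: 15–29 mL/min → 30% of 120 mg = 36 mg.
Total = 42.5 + 36 = 78.5 mg.

80 mg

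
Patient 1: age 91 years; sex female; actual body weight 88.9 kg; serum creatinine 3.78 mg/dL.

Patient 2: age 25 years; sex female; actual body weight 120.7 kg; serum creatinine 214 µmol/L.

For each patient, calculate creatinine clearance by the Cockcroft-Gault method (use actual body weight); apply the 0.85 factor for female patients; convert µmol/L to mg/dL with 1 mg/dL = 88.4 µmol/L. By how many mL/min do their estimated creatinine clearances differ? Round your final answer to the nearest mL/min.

Patient 1: CrCl = (140 − 91) × 88.9 / (72 × 3.78) × 0.85 = 4356.1 / 272.16 × 0.85 ≈ 13.6 mL/min
Patient 2: SCr = 214 / 88.4 = 2.421 mg/dL
Patient 2: CrCl = (140 − 25) × 120.7 / (72 × 2.421) × 0.85 = 13880.5 / 174.31 × 0.85 ≈ 67.7 mL/min
|13.6 − 67.7| = 54.1 mL/min

54 mL/min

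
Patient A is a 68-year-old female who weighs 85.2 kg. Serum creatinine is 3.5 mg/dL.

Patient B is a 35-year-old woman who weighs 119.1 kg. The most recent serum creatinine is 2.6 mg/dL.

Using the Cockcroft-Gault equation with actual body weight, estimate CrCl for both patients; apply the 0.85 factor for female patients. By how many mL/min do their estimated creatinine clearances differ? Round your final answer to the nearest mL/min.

Patient A: CrCl = (140 − 68) × 85.2 / (72 × 3.5) × 0.85 = 6134.4 / 252.00 × 0.85 ≈ 20.7 mL/min
Patient B: CrCl = (140 − 35) × 119.1 / (72 × 2.6) × 0.85 = 12505.5 / 187.20 × 0.85 ≈ 56.8 mL/min
|20.7 − 56.8| = 36.1 mL/min

36 mL/min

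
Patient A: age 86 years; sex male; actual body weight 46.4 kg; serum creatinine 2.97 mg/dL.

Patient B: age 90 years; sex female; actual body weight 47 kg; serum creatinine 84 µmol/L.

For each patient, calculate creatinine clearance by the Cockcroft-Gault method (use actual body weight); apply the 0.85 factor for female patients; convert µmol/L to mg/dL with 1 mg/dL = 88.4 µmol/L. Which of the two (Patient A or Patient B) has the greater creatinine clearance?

Patient A: CrCl = (140 − 86) × 46.4 / (72 × 2.97) = 2505.6 / 213.84 ≈ 11.7 mL/min
Patient B: SCr = 84 / 88.4 = 0.95 mg/dL
Patient B: CrCl = (140 − 90) × 47 / (72 × 0.95) × 0.85 = 2350.0 / 68.40 × 0.85 ≈ 29.2 mL/min
11.7 vs 29.2 mL/min → Patient B is higher.

Patient B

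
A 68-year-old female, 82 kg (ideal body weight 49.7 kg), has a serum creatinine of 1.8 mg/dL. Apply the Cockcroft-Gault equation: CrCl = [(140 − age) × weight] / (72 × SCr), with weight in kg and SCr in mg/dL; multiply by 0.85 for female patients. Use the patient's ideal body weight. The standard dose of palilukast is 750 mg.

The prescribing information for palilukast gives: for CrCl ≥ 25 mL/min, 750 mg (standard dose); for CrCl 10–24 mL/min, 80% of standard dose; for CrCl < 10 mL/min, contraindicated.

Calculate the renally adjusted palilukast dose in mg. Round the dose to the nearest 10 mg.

600 mg

CrCl = (140 − 68) × 49.7 / (72 × 1.8) × 0.85 = 3578.4 / 129.60 × 0.85 ≈ 23.5 mL/min
CrCl ≈ 23 mL/min → bracket 10–24 mL/min.
80% of 750 mg = 600 mg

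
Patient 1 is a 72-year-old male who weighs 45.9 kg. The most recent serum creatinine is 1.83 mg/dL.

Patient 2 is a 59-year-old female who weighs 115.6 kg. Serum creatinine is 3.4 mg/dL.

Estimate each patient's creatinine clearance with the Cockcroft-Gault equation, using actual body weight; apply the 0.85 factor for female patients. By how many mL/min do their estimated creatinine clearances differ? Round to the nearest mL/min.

Patient 1: CrCl = (140 − 72) × 45.9 / (72 × 1.83) = 3121.2 / 131.76 ≈ 23.7 mL/min
Patient 2: CrCl = (140 − 59) × 115.6 / (72 × 3.4) × 0.85 = 9363.6 / 244.80 × 0.85 ≈ 32.5 mL/min
|23.7 − 32.5| = 8.8 mL/min

9 mL/min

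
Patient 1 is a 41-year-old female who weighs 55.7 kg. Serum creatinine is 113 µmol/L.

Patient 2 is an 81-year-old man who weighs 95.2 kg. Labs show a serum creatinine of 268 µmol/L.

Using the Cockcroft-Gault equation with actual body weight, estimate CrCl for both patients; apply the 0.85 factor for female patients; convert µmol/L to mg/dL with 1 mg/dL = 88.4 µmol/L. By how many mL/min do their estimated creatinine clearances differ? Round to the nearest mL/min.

25 mL/min

Patient 1: SCr = 113 / 88.4 = 1.278 mg/dL
Patient 1: CrCl = (140 − 41) × 55.7 / (72 × 1.278) × 0.85 = 5514.3 / 92.02 × 0.85 ≈ 50.9 mL/min
Patient 2: SCr = 268 / 88.4 = 3.032 mg/dL
Patient 2: CrCl = (140 − 81) × 95.2 / (72 × 3.032) = 5616.8 / 218.30 ≈ 25.7 mL/min
|50.9 − 25.7| = 25.2 mL/min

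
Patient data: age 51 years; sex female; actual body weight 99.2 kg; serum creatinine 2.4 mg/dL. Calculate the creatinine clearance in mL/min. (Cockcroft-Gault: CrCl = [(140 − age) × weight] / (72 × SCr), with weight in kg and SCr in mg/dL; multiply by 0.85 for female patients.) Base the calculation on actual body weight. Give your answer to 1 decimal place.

43.4 mL/min

CrCl = (140 − 51) × 99.2 / (72 × 2.4) × 0.85 = 8828.8 / 172.80 × 0.85 ≈ 43.4 mL/min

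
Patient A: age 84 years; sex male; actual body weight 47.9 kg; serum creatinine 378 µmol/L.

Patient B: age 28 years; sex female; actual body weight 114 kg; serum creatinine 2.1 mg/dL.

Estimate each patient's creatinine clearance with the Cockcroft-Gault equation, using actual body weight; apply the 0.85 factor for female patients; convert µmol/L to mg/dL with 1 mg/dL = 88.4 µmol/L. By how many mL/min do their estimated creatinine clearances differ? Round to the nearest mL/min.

63 mL/min

Patient A: SCr = 378 / 88.4 = 4.276 mg/dL
Patient A: CrCl = (140 − 84) × 47.9 / (72 × 4.276) = 2682.4 / 307.87 ≈ 8.7 mL/min
Patient B: CrCl = (140 − 28) × 114 / (72 × 2.1) × 0.85 = 12768.0 / 151.20 × 0.85 ≈ 71.8 mL/min
|8.7 − 71.8| = 63.1 mL/min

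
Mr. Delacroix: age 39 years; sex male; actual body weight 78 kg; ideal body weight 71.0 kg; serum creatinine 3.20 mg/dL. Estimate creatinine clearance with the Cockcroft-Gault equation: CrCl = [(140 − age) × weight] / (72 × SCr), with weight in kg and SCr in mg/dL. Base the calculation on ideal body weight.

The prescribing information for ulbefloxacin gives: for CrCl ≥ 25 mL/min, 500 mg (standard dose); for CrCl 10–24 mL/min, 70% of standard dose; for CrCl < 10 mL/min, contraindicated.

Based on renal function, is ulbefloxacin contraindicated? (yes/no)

CrCl = (140 − 39) × 71 / (72 × 3.2) = 7171.0 / 230.40 ≈ 31.1 mL/min
CrCl ≈ 31 mL/min, which is ≥ 10 mL/min.

no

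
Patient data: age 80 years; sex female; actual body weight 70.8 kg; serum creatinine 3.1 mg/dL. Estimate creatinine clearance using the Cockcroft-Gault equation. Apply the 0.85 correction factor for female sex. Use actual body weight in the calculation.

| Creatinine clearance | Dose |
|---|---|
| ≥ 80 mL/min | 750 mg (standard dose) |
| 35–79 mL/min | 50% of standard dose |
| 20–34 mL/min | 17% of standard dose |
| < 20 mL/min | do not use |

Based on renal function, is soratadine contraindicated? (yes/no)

yes

CrCl = (140 − 80) × 70.8 / (72 × 3.1) × 0.85 = 4248.0 / 223.20 × 0.85 ≈ 16.2 mL/min
CrCl ≈ 16 mL/min, which is < 20 mL/min.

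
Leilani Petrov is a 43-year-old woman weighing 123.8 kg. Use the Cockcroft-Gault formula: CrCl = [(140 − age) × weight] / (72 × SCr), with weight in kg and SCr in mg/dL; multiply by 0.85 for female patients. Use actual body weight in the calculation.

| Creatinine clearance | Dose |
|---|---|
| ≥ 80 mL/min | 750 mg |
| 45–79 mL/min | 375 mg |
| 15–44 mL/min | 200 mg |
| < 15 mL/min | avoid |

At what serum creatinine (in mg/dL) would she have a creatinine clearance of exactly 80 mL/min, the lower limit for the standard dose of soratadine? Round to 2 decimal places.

1.77 mg/dL

Standard dose requires CrCl ≥ 80 mL/min.
Set (140 − 43) × 123.8 × 0.85 / (72 × SCr) = 80
SCr = (140 − 43) × 123.8 × 0.85 / (72 × 80) = 1.772 mg/dL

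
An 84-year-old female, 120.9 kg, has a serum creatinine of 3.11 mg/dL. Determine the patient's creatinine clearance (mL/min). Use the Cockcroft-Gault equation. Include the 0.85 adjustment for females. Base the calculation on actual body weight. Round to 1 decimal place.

25.7 mL/min

CrCl = (140 − 84) × 120.9 / (72 × 3.11) × 0.85 = 6770.4 / 223.92 × 0.85 ≈ 25.7 mL/min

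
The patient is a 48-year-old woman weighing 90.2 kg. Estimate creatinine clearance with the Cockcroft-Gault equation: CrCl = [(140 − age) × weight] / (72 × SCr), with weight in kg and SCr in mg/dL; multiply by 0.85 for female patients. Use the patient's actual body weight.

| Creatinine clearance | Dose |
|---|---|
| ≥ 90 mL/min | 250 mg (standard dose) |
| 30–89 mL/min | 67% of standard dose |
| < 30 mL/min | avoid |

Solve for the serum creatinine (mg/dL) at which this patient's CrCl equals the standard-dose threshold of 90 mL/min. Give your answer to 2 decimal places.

1.09 mg/dL

Standard dose requires CrCl ≥ 90 mL/min.
Set (140 − 48) × 90.2 × 0.85 / (72 × SCr) = 90
SCr = (140 − 48) × 90.2 × 0.85 / (72 × 90) = 1.089 mg/dL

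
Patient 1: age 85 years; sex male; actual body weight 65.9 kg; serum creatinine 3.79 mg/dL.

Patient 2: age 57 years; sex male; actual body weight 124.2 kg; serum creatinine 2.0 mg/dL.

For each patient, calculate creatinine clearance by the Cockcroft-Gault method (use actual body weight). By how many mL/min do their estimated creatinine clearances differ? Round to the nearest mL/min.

58 mL/min

Patient 1: CrCl = (140 − 85) × 65.9 / (72 × 3.79) = 3624.5 / 272.88 ≈ 13.3 mL/min
Patient 2: CrCl = (140 − 57) × 124.2 / (72 × 2) = 10308.6 / 144.00 ≈ 71.6 mL/min
|13.3 − 71.6| = 58.3 mL/min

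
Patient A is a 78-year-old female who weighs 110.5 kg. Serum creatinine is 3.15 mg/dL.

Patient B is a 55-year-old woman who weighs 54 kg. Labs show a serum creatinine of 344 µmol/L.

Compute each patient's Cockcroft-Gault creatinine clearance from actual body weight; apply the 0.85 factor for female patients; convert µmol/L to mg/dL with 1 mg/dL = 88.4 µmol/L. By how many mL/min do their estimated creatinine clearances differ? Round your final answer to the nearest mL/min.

Patient A: CrCl = (140 − 78) × 110.5 / (72 × 3.15) × 0.85 = 6851.0 / 226.80 × 0.85 ≈ 25.7 mL/min
Patient B: SCr = 344 / 88.4 = 3.891 mg/dL
Patient B: CrCl = (140 − 55) × 54 / (72 × 3.891) × 0.85 = 4590.0 / 280.15 × 0.85 ≈ 13.9 mL/min
|25.7 − 13.9| = 11.8 mL/min

12 mL/min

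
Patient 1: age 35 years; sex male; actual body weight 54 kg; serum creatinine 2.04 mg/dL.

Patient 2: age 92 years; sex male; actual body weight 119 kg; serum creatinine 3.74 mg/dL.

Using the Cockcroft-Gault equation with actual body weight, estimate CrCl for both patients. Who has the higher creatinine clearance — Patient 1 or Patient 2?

Patient 1

Patient 1: CrCl = (140 − 35) × 54 / (72 × 2.04) = 5670.0 / 146.88 ≈ 38.6 mL/min
Patient 2: CrCl = (140 − 92) × 119 / (72 × 3.74) = 5712.0 / 269.28 ≈ 21.2 mL/min
38.6 vs 21.2 mL/min → Patient 1 is higher.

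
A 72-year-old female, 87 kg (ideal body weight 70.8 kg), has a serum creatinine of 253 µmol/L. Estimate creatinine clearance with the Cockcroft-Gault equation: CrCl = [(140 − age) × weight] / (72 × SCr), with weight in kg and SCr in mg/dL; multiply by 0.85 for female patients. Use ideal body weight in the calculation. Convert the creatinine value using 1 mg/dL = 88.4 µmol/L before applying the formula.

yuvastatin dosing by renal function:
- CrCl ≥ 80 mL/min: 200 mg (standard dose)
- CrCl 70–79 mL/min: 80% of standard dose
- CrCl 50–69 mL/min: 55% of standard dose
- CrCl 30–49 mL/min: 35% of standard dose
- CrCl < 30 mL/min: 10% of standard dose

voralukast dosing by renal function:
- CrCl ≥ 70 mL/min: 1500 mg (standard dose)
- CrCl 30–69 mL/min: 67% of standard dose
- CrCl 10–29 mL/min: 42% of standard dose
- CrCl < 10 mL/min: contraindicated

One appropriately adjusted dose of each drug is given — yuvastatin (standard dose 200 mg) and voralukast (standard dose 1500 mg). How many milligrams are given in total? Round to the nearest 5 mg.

SCr = 253 / 88.4 = 2.862 mg/dL
CrCl = (140 − 72) × 70.8 / (72 × 2.862) × 0.85 = 4814.4 / 206.06 × 0.85 ≈ 19.9 mL/min
CrCl ≈ 20 mL/min.
yuvastatin: < 30 mL/min → 10% of 200 mg = 20 mg.
voralukast: 10–29 mL/min → 42% of 1500 mg = 630 mg.
Total = 20 + 630 = 650 mg.

650 mg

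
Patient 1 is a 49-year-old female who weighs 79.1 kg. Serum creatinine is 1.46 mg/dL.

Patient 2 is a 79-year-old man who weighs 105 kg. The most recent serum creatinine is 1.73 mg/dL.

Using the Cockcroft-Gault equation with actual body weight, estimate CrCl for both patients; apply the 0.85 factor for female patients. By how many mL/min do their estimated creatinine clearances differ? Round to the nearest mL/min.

Patient 1: CrCl = (140 − 49) × 79.1 / (72 × 1.46) × 0.85 = 7198.1 / 105.12 × 0.85 ≈ 58.2 mL/min
Patient 2: CrCl = (140 − 79) × 105 / (72 × 1.73) = 6405.0 / 124.56 ≈ 51.4 mL/min
|58.2 − 51.4| = 6.8 mL/min

7 mL/min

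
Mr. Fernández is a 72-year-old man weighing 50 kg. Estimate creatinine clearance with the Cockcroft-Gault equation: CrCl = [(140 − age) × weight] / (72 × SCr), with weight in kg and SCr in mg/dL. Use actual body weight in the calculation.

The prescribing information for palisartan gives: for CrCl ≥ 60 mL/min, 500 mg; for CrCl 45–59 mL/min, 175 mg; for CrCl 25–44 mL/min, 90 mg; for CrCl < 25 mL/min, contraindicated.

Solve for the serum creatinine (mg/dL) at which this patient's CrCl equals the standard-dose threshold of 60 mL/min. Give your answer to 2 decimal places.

0.79 mg/dL

Standard dose requires CrCl ≥ 60 mL/min.
Set (140 − 72) × 50 / (72 × SCr) = 60
SCr = (140 − 72) × 50 / (72 × 60) = 0.787 mg/dL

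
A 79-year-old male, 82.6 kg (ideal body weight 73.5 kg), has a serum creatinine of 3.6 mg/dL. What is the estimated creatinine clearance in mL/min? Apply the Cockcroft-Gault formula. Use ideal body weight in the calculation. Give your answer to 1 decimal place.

17.3 mL/min

CrCl = (140 − 79) × 73.5 / (72 × 3.6) = 4483.5 / 259.20 ≈ 17.3 mL/min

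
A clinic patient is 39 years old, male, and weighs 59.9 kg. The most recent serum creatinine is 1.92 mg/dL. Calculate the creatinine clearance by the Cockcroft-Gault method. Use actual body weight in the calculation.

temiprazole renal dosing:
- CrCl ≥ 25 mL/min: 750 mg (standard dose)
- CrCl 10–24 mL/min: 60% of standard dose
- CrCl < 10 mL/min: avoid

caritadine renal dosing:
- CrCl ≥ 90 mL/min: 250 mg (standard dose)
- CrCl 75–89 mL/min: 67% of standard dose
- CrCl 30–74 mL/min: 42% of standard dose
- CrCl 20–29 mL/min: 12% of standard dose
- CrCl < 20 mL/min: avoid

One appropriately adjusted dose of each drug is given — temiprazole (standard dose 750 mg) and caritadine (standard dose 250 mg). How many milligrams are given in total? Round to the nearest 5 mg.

855 mg

CrCl = (140 − 39) × 59.9 / (72 × 1.92) = 6049.9 / 138.24 ≈ 43.8 mL/min
CrCl ≈ 44 mL/min.
temiprazole: ≥ 25 mL/min → 100% of 750 mg = 750 mg.
caritadine: 30–74 mL/min → 42% of 250 mg = 105 mg.
Total = 750 + 105 = 855 mg.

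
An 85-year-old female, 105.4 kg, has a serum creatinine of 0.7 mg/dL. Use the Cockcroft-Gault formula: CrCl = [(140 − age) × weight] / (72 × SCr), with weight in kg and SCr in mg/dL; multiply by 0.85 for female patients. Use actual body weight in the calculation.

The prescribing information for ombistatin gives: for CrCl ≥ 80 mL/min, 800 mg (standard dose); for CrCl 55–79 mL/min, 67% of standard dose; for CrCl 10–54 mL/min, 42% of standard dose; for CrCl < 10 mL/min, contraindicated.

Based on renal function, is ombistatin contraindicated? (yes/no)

no

CrCl = (140 − 85) × 105.4 / (72 × 0.7) × 0.85 = 5797.0 / 50.40 × 0.85 ≈ 97.8 mL/min
CrCl ≈ 98 mL/min, which is ≥ 10 mL/min.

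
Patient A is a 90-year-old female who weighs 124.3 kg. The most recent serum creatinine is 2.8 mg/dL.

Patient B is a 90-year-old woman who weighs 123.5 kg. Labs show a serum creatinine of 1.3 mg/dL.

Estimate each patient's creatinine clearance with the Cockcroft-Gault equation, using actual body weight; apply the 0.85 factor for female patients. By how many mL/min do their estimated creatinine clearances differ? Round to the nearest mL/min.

Patient A: CrCl = (140 − 90) × 124.3 / (72 × 2.8) × 0.85 = 6215.0 / 201.60 × 0.85 ≈ 26.2 mL/min
Patient B: CrCl = (140 − 90) × 123.5 / (72 × 1.3) × 0.85 = 6175.0 / 93.60 × 0.85 ≈ 56.1 mL/min
|26.2 − 56.1| = 29.9 mL/min

30 mL/min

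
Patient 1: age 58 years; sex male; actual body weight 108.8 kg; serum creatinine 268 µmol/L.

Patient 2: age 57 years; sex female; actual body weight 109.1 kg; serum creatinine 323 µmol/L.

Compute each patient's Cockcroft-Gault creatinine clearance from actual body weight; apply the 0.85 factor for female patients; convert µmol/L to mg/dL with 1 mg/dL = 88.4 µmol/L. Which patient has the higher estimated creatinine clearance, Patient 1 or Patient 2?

Patient 1

Patient 1: SCr = 268 / 88.4 = 3.032 mg/dL
Patient 1: CrCl = (140 − 58) × 108.8 / (72 × 3.032) = 8921.6 / 218.30 ≈ 40.9 mL/min
Patient 2: SCr = 323 / 88.4 = 3.654 mg/dL
Patient 2: CrCl = (140 − 57) × 109.1 / (72 × 3.654) × 0.85 = 9055.3 / 263.09 × 0.85 ≈ 29.3 mL/min
40.9 vs 29.3 mL/min → Patient 1 is higher.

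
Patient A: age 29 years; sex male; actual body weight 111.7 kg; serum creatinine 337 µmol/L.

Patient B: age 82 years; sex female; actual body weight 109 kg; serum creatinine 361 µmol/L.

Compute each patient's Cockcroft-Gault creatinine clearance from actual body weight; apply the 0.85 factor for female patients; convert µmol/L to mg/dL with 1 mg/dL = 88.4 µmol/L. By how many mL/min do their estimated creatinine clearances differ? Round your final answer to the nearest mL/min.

Patient A: SCr = 337 / 88.4 = 3.812 mg/dL
Patient A: CrCl = (140 − 29) × 111.7 / (72 × 3.812) = 12398.7 / 274.46 ≈ 45.2 mL/min
Patient B: SCr = 361 / 88.4 = 4.084 mg/dL
Patient B: CrCl = (140 − 82) × 109 / (72 × 4.084) × 0.85 = 6322.0 / 294.05 × 0.85 ≈ 18.3 mL/min
|45.2 − 18.3| = 26.9 mL/min

27 mL/min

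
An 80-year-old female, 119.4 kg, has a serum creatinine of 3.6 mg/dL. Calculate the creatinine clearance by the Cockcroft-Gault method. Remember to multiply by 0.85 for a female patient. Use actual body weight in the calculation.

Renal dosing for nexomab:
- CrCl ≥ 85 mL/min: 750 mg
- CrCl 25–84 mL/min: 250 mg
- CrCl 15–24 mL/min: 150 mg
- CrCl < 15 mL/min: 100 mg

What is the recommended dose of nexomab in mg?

CrCl = (140 − 80) × 119.4 / (72 × 3.6) × 0.85 = 7164.0 / 259.20 × 0.85 ≈ 23.5 mL/min
CrCl ≈ 23 mL/min → bracket 15–24 mL/min.
Dose for this bracket: 150 mg.

150 mg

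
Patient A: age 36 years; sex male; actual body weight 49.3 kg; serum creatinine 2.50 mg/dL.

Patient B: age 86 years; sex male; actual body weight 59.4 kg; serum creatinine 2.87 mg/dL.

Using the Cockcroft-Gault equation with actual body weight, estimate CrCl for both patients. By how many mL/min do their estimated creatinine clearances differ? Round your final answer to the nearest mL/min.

13 mL/min

Patient A: CrCl = (140 − 36) × 49.3 / (72 × 2.5) = 5127.2 / 180.00 ≈ 28.5 mL/min
Patient B: CrCl = (140 − 86) × 59.4 / (72 × 2.87) = 3207.6 / 206.64 ≈ 15.5 mL/min
|28.5 − 15.5| = 13.0 mL/min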